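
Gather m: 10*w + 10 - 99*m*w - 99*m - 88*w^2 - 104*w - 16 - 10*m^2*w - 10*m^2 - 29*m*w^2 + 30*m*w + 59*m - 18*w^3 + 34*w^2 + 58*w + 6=m^2*(-10*w - 10) + m*(-29*w^2 - 69*w - 40) - 18*w^3 - 54*w^2 - 36*w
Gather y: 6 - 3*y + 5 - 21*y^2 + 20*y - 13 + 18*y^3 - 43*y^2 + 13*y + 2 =18*y^3 - 64*y^2 + 30*y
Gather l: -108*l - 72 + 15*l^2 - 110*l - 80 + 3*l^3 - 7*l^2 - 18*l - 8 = 3*l^3 + 8*l^2 - 236*l - 160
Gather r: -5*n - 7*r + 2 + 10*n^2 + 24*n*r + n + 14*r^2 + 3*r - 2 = 10*n^2 - 4*n + 14*r^2 + r*(24*n - 4)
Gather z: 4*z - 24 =4*z - 24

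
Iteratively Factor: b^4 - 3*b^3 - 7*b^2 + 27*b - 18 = (b - 2)*(b^3 - b^2 - 9*b + 9) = (b - 2)*(b - 1)*(b^2 - 9) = (b - 2)*(b - 1)*(b + 3)*(b - 3)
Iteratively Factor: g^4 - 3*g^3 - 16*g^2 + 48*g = (g - 4)*(g^3 + g^2 - 12*g) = g*(g - 4)*(g^2 + g - 12) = g*(g - 4)*(g - 3)*(g + 4)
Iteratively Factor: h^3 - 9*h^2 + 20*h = (h - 5)*(h^2 - 4*h) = (h - 5)*(h - 4)*(h)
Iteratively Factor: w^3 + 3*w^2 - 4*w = (w - 1)*(w^2 + 4*w) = w*(w - 1)*(w + 4)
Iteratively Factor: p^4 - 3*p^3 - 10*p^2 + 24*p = (p)*(p^3 - 3*p^2 - 10*p + 24) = p*(p - 2)*(p^2 - p - 12) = p*(p - 4)*(p - 2)*(p + 3)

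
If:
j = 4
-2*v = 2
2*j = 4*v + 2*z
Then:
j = 4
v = -1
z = 6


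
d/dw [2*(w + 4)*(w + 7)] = 4*w + 22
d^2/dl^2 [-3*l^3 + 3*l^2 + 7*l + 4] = 6 - 18*l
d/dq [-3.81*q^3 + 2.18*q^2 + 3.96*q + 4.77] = -11.43*q^2 + 4.36*q + 3.96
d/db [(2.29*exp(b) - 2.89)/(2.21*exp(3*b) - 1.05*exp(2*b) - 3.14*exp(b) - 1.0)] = (-10.1218*exp(3*b) + 21.5652*exp(2*b) - 6.069*exp(b) - 11.3646)*exp(b)/(4.8841*exp(6*b) - 4.641*exp(5*b) - 12.7763*exp(4*b) + 2.174*exp(3*b) + 11.9596*exp(2*b) + 6.28*exp(b) + 1.0)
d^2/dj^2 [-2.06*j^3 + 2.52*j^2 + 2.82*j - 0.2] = 5.04 - 12.36*j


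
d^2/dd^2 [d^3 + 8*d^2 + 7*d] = 6*d + 16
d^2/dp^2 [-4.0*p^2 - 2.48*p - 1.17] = -8.00000000000000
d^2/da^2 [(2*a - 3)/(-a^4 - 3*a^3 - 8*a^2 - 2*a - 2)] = 2*(-(2*a - 3)*(4*a^3 + 9*a^2 + 16*a + 2)^2 + (8*a^3 + 18*a^2 + 32*a + (2*a - 3)*(6*a^2 + 9*a + 8) + 4)*(a^4 + 3*a^3 + 8*a^2 + 2*a + 2))/(a^4 + 3*a^3 + 8*a^2 + 2*a + 2)^3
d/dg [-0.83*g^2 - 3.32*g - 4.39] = -1.66*g - 3.32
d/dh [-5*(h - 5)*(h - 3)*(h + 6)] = -15*h^2 + 20*h + 165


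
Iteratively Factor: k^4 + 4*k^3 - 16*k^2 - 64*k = (k)*(k^3 + 4*k^2 - 16*k - 64) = k*(k - 4)*(k^2 + 8*k + 16) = k*(k - 4)*(k + 4)*(k + 4)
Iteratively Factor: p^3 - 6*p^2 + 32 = (p + 2)*(p^2 - 8*p + 16) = (p - 4)*(p + 2)*(p - 4)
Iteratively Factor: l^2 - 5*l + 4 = (l - 4)*(l - 1)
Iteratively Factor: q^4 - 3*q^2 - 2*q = (q - 2)*(q^3 + 2*q^2 + q) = (q - 2)*(q + 1)*(q^2 + q) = (q - 2)*(q + 1)^2*(q)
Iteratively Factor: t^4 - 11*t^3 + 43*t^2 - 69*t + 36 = (t - 3)*(t^3 - 8*t^2 + 19*t - 12) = (t - 3)^2*(t^2 - 5*t + 4) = (t - 4)*(t - 3)^2*(t - 1)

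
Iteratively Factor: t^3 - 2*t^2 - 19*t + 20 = (t - 5)*(t^2 + 3*t - 4) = (t - 5)*(t - 1)*(t + 4)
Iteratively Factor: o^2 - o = (o - 1)*(o)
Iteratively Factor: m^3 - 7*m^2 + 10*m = (m - 5)*(m^2 - 2*m) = (m - 5)*(m - 2)*(m)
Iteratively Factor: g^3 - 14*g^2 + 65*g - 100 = (g - 4)*(g^2 - 10*g + 25) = (g - 5)*(g - 4)*(g - 5)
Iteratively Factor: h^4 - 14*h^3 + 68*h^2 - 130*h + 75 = (h - 3)*(h^3 - 11*h^2 + 35*h - 25) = (h - 5)*(h - 3)*(h^2 - 6*h + 5) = (h - 5)^2*(h - 3)*(h - 1)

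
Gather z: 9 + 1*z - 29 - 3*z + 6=-2*z - 14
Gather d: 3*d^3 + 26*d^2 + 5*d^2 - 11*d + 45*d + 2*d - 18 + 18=3*d^3 + 31*d^2 + 36*d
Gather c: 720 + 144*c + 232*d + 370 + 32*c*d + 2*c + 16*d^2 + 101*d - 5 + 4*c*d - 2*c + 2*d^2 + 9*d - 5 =c*(36*d + 144) + 18*d^2 + 342*d + 1080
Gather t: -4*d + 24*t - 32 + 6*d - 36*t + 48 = 2*d - 12*t + 16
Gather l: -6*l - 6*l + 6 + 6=12 - 12*l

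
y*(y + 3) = y^2 + 3*y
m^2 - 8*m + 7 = (m - 7)*(m - 1)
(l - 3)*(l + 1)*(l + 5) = l^3 + 3*l^2 - 13*l - 15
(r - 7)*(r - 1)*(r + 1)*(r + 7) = r^4 - 50*r^2 + 49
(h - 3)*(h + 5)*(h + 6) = h^3 + 8*h^2 - 3*h - 90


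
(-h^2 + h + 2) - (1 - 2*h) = -h^2 + 3*h + 1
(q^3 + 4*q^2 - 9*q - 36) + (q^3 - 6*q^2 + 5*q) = 2*q^3 - 2*q^2 - 4*q - 36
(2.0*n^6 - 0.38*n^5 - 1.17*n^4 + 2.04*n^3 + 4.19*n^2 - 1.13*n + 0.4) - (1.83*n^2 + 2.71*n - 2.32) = 2.0*n^6 - 0.38*n^5 - 1.17*n^4 + 2.04*n^3 + 2.36*n^2 - 3.84*n + 2.72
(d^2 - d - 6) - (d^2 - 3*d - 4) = 2*d - 2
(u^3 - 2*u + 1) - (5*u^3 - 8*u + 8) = -4*u^3 + 6*u - 7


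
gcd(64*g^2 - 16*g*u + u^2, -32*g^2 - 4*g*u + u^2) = -8*g + u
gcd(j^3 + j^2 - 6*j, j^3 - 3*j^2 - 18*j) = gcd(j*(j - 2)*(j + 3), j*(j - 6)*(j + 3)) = j^2 + 3*j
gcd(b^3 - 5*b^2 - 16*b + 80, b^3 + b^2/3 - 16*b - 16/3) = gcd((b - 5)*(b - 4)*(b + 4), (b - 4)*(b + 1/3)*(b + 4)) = b^2 - 16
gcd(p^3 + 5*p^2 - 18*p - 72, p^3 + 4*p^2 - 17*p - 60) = p^2 - p - 12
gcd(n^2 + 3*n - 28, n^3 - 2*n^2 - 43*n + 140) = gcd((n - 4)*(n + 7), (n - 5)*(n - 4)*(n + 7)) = n^2 + 3*n - 28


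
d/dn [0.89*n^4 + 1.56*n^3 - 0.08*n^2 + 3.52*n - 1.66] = 3.56*n^3 + 4.68*n^2 - 0.16*n + 3.52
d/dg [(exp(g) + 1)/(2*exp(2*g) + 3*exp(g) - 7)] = (-(exp(g) + 1)*(4*exp(g) + 3) + 2*exp(2*g) + 3*exp(g) - 7)*exp(g)/(2*exp(2*g) + 3*exp(g) - 7)^2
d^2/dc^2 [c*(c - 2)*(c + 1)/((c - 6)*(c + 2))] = 4*(11*c^3 + 54*c^2 + 180*c - 24)/(c^6 - 12*c^5 + 12*c^4 + 224*c^3 - 144*c^2 - 1728*c - 1728)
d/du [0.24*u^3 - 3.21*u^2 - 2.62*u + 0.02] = 0.72*u^2 - 6.42*u - 2.62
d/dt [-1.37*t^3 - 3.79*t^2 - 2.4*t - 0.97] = -4.11*t^2 - 7.58*t - 2.4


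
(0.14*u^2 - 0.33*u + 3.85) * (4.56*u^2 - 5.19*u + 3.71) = 0.6384*u^4 - 2.2314*u^3 + 19.7881*u^2 - 21.2058*u + 14.2835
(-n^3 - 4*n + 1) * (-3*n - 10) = 3*n^4 + 10*n^3 + 12*n^2 + 37*n - 10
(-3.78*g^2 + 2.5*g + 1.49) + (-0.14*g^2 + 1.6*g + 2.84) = -3.92*g^2 + 4.1*g + 4.33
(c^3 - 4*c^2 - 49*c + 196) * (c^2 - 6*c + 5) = c^5 - 10*c^4 - 20*c^3 + 470*c^2 - 1421*c + 980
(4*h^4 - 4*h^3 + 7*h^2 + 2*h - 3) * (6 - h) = -4*h^5 + 28*h^4 - 31*h^3 + 40*h^2 + 15*h - 18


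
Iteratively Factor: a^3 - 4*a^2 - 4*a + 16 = (a - 2)*(a^2 - 2*a - 8) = (a - 4)*(a - 2)*(a + 2)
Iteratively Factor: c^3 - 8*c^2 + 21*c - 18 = (c - 2)*(c^2 - 6*c + 9) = (c - 3)*(c - 2)*(c - 3)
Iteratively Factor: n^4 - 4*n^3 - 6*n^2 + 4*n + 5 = (n + 1)*(n^3 - 5*n^2 - n + 5) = (n - 5)*(n + 1)*(n^2 - 1) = (n - 5)*(n + 1)^2*(n - 1)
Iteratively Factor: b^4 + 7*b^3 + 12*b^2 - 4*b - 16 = (b + 4)*(b^3 + 3*b^2 - 4) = (b + 2)*(b + 4)*(b^2 + b - 2) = (b - 1)*(b + 2)*(b + 4)*(b + 2)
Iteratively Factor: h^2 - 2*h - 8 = (h + 2)*(h - 4)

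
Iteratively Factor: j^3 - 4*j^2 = (j)*(j^2 - 4*j) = j*(j - 4)*(j)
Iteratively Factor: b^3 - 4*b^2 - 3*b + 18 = (b + 2)*(b^2 - 6*b + 9) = (b - 3)*(b + 2)*(b - 3)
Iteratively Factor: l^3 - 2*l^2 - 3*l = (l)*(l^2 - 2*l - 3) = l*(l + 1)*(l - 3)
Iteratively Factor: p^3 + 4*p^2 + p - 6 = (p + 3)*(p^2 + p - 2) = (p + 2)*(p + 3)*(p - 1)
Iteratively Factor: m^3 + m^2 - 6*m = (m + 3)*(m^2 - 2*m) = (m - 2)*(m + 3)*(m)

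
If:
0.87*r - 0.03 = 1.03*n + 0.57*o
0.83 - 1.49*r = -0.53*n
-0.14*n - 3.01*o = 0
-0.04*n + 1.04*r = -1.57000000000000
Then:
No Solution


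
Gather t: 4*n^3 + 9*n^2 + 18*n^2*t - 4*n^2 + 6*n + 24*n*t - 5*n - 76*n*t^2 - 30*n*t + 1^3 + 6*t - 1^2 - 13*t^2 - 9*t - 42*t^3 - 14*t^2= 4*n^3 + 5*n^2 + n - 42*t^3 + t^2*(-76*n - 27) + t*(18*n^2 - 6*n - 3)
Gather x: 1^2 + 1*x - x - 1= 0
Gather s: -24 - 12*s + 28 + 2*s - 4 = -10*s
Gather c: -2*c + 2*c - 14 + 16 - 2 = 0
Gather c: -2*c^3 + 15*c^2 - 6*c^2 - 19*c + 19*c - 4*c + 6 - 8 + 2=-2*c^3 + 9*c^2 - 4*c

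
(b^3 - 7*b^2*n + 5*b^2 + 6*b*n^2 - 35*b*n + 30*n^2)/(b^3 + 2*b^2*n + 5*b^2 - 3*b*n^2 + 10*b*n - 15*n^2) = (b - 6*n)/(b + 3*n)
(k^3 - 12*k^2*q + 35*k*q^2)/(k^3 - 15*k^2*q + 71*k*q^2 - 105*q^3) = k/(k - 3*q)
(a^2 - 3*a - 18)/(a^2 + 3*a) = (a - 6)/a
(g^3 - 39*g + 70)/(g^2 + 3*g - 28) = (g^2 - 7*g + 10)/(g - 4)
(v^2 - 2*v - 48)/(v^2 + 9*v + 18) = (v - 8)/(v + 3)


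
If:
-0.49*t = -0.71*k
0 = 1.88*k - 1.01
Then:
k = 0.54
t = 0.78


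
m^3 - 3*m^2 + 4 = (m - 2)^2*(m + 1)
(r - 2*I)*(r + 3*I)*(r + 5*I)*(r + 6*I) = r^4 + 12*I*r^3 - 35*r^2 + 36*I*r - 180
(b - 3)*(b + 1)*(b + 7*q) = b^3 + 7*b^2*q - 2*b^2 - 14*b*q - 3*b - 21*q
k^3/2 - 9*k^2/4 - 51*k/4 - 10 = (k/2 + 1/2)*(k - 8)*(k + 5/2)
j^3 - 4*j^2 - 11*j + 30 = (j - 5)*(j - 2)*(j + 3)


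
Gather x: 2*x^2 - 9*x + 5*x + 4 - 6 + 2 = 2*x^2 - 4*x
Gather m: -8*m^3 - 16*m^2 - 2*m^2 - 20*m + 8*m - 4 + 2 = -8*m^3 - 18*m^2 - 12*m - 2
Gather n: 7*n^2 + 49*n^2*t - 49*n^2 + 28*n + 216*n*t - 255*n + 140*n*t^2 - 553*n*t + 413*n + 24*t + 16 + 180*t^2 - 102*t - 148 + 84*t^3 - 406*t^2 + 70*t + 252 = n^2*(49*t - 42) + n*(140*t^2 - 337*t + 186) + 84*t^3 - 226*t^2 - 8*t + 120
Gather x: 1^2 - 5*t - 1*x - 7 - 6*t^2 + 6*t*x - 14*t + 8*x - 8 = -6*t^2 - 19*t + x*(6*t + 7) - 14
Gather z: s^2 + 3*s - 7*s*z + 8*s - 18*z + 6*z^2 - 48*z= s^2 + 11*s + 6*z^2 + z*(-7*s - 66)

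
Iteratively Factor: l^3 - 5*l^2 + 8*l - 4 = (l - 1)*(l^2 - 4*l + 4) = (l - 2)*(l - 1)*(l - 2)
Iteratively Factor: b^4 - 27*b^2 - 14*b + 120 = (b - 5)*(b^3 + 5*b^2 - 2*b - 24) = (b - 5)*(b + 4)*(b^2 + b - 6) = (b - 5)*(b - 2)*(b + 4)*(b + 3)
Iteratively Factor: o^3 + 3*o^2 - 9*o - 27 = (o - 3)*(o^2 + 6*o + 9) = (o - 3)*(o + 3)*(o + 3)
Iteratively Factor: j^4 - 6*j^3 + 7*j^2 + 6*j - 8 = (j - 2)*(j^3 - 4*j^2 - j + 4) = (j - 2)*(j + 1)*(j^2 - 5*j + 4) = (j - 2)*(j - 1)*(j + 1)*(j - 4)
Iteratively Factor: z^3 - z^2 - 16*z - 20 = (z + 2)*(z^2 - 3*z - 10) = (z - 5)*(z + 2)*(z + 2)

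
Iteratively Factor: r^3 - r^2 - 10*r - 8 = (r + 2)*(r^2 - 3*r - 4) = (r + 1)*(r + 2)*(r - 4)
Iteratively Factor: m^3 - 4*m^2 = (m)*(m^2 - 4*m) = m^2*(m - 4)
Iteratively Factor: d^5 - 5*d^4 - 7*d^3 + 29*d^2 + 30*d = (d)*(d^4 - 5*d^3 - 7*d^2 + 29*d + 30) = d*(d + 1)*(d^3 - 6*d^2 - d + 30) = d*(d + 1)*(d + 2)*(d^2 - 8*d + 15) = d*(d - 3)*(d + 1)*(d + 2)*(d - 5)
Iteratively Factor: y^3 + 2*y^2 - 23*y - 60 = (y + 4)*(y^2 - 2*y - 15) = (y + 3)*(y + 4)*(y - 5)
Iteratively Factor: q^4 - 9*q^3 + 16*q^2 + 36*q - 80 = (q - 5)*(q^3 - 4*q^2 - 4*q + 16) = (q - 5)*(q - 2)*(q^2 - 2*q - 8) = (q - 5)*(q - 4)*(q - 2)*(q + 2)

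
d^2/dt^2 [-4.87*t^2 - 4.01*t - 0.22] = -9.74000000000000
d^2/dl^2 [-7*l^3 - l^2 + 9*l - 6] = -42*l - 2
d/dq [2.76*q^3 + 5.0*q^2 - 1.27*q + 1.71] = 8.28*q^2 + 10.0*q - 1.27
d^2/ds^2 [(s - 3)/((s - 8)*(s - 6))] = 2*(s^3 - 9*s^2 - 18*s + 228)/(s^6 - 42*s^5 + 732*s^4 - 6776*s^3 + 35136*s^2 - 96768*s + 110592)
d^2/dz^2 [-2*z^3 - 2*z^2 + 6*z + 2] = -12*z - 4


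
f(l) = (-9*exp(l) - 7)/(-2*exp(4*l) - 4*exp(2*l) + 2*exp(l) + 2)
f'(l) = (-9*exp(l) - 7)*(8*exp(4*l) + 8*exp(2*l) - 2*exp(l))/(-2*exp(4*l) - 4*exp(2*l) + 2*exp(l) + 2)^2 - 9*exp(l)/(-2*exp(4*l) - 4*exp(2*l) + 2*exp(l) + 2)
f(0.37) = 1.63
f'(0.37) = -5.46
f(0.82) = 0.41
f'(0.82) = -1.21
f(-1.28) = -4.25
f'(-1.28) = -1.33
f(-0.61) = -6.87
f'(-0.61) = -10.65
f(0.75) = 0.50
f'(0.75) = -1.50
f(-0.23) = -53.02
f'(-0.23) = -1347.73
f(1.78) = 0.02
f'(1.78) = -0.07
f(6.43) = 0.00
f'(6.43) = -0.00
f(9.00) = 0.00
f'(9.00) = 0.00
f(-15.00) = -3.50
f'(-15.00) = 0.00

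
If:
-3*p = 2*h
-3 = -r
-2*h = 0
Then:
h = 0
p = 0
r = 3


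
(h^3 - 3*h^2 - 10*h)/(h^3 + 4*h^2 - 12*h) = (h^2 - 3*h - 10)/(h^2 + 4*h - 12)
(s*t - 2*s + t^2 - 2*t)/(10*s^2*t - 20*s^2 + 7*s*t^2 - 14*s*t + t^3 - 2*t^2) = (s + t)/(10*s^2 + 7*s*t + t^2)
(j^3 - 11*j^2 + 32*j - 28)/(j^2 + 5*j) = (j^3 - 11*j^2 + 32*j - 28)/(j*(j + 5))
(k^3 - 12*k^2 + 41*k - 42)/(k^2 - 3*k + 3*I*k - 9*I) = (k^2 - 9*k + 14)/(k + 3*I)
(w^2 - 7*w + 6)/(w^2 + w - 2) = (w - 6)/(w + 2)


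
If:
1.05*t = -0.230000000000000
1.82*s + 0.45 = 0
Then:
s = -0.25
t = -0.22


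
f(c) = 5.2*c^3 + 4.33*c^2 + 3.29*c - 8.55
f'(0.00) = 3.29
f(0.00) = -8.55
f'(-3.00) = 117.71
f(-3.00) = -119.85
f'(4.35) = 336.15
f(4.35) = 515.72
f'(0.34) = 8.04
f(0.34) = -6.73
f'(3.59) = 235.43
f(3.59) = 299.66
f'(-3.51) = 165.09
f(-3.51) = -191.62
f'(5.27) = 482.19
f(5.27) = 890.13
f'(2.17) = 95.54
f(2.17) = 72.11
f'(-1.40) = 21.74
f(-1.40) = -18.94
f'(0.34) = 8.04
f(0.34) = -6.73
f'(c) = 15.6*c^2 + 8.66*c + 3.29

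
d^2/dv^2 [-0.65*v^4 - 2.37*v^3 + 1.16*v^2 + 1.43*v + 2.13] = -7.8*v^2 - 14.22*v + 2.32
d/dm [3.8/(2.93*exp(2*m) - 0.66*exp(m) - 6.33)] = (2.508 - 22.268*exp(m))*exp(m)/(-2.93*exp(2*m) + 0.66*exp(m) + 6.33)^2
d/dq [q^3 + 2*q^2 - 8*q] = 3*q^2 + 4*q - 8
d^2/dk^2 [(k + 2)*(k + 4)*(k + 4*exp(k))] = 4*k^2*exp(k) + 40*k*exp(k) + 6*k + 88*exp(k) + 12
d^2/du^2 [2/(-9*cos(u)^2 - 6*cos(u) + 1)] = 3*(216*sin(u)^4 - 156*sin(u)^2 - 131*cos(u) + 27*cos(3*u) - 120)/(-9*sin(u)^2 + 6*cos(u) + 8)^3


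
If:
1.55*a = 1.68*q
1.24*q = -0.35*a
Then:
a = 0.00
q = 0.00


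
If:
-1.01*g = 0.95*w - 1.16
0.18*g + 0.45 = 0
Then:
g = -2.50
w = 3.88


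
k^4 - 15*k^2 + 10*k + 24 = (k - 3)*(k - 2)*(k + 1)*(k + 4)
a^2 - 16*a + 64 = (a - 8)^2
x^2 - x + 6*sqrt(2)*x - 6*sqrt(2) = (x - 1)*(x + 6*sqrt(2))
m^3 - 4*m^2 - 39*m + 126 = (m - 7)*(m - 3)*(m + 6)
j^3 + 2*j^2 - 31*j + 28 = (j - 4)*(j - 1)*(j + 7)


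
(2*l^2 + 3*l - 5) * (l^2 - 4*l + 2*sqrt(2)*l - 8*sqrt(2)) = 2*l^4 - 5*l^3 + 4*sqrt(2)*l^3 - 17*l^2 - 10*sqrt(2)*l^2 - 34*sqrt(2)*l + 20*l + 40*sqrt(2)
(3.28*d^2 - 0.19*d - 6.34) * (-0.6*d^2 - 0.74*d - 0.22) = -1.968*d^4 - 2.3132*d^3 + 3.223*d^2 + 4.7334*d + 1.3948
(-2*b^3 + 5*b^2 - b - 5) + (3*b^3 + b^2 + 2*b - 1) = b^3 + 6*b^2 + b - 6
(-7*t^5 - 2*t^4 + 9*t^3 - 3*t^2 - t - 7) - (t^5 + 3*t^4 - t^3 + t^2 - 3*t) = -8*t^5 - 5*t^4 + 10*t^3 - 4*t^2 + 2*t - 7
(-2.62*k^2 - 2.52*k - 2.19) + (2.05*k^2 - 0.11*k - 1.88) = -0.57*k^2 - 2.63*k - 4.07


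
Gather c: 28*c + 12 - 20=28*c - 8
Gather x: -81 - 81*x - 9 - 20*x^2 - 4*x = -20*x^2 - 85*x - 90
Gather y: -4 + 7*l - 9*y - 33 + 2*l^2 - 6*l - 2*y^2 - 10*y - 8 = 2*l^2 + l - 2*y^2 - 19*y - 45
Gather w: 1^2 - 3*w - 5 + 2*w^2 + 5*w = 2*w^2 + 2*w - 4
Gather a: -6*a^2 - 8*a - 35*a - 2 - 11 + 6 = -6*a^2 - 43*a - 7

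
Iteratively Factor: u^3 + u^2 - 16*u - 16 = (u - 4)*(u^2 + 5*u + 4) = (u - 4)*(u + 1)*(u + 4)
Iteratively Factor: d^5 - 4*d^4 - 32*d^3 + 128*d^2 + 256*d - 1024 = (d - 4)*(d^4 - 32*d^2 + 256) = (d - 4)^2*(d^3 + 4*d^2 - 16*d - 64) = (d - 4)^3*(d^2 + 8*d + 16) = (d - 4)^3*(d + 4)*(d + 4)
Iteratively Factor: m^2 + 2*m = (m + 2)*(m)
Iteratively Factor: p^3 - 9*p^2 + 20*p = (p - 4)*(p^2 - 5*p) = (p - 5)*(p - 4)*(p)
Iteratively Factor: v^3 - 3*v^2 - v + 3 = (v + 1)*(v^2 - 4*v + 3) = (v - 1)*(v + 1)*(v - 3)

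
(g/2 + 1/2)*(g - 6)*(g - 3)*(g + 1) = g^4/2 - 7*g^3/2 + g^2/2 + 27*g/2 + 9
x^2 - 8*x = x*(x - 8)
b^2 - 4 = (b - 2)*(b + 2)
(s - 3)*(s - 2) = s^2 - 5*s + 6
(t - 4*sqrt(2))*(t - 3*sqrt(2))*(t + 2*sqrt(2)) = t^3 - 5*sqrt(2)*t^2 - 4*t + 48*sqrt(2)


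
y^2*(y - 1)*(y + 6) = y^4 + 5*y^3 - 6*y^2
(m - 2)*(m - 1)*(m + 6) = m^3 + 3*m^2 - 16*m + 12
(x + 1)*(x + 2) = x^2 + 3*x + 2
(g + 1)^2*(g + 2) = g^3 + 4*g^2 + 5*g + 2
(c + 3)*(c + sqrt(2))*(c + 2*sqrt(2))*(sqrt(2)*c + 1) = sqrt(2)*c^4 + 3*sqrt(2)*c^3 + 7*c^3 + 7*sqrt(2)*c^2 + 21*c^2 + 4*c + 21*sqrt(2)*c + 12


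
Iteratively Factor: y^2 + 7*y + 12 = (y + 4)*(y + 3)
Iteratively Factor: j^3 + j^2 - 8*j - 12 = (j - 3)*(j^2 + 4*j + 4) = (j - 3)*(j + 2)*(j + 2)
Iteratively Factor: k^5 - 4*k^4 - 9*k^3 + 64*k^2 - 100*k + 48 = (k - 1)*(k^4 - 3*k^3 - 12*k^2 + 52*k - 48) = (k - 3)*(k - 1)*(k^3 - 12*k + 16) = (k - 3)*(k - 2)*(k - 1)*(k^2 + 2*k - 8) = (k - 3)*(k - 2)*(k - 1)*(k + 4)*(k - 2)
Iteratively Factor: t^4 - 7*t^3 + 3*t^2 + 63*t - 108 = (t - 3)*(t^3 - 4*t^2 - 9*t + 36) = (t - 4)*(t - 3)*(t^2 - 9) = (t - 4)*(t - 3)*(t + 3)*(t - 3)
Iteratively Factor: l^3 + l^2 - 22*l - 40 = (l + 2)*(l^2 - l - 20) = (l - 5)*(l + 2)*(l + 4)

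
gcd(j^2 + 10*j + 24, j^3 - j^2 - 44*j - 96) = j + 4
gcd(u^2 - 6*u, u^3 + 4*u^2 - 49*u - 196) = 1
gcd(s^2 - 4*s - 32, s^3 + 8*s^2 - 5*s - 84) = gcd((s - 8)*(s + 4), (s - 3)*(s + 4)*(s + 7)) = s + 4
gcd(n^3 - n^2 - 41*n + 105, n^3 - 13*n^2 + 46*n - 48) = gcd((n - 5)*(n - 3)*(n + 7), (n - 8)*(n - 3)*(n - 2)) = n - 3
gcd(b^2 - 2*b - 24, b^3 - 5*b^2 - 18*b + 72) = b^2 - 2*b - 24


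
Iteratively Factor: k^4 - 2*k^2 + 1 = (k + 1)*(k^3 - k^2 - k + 1) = (k - 1)*(k + 1)*(k^2 - 1) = (k - 1)*(k + 1)^2*(k - 1)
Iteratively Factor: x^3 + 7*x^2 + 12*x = (x + 4)*(x^2 + 3*x) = (x + 3)*(x + 4)*(x)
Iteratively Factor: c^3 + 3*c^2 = (c + 3)*(c^2) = c*(c + 3)*(c)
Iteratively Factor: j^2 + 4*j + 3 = (j + 3)*(j + 1)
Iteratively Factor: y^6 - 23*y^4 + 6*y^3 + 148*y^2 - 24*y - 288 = (y - 3)*(y^5 + 3*y^4 - 14*y^3 - 36*y^2 + 40*y + 96) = (y - 3)*(y + 4)*(y^4 - y^3 - 10*y^2 + 4*y + 24) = (y - 3)^2*(y + 4)*(y^3 + 2*y^2 - 4*y - 8) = (y - 3)^2*(y + 2)*(y + 4)*(y^2 - 4) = (y - 3)^2*(y - 2)*(y + 2)*(y + 4)*(y + 2)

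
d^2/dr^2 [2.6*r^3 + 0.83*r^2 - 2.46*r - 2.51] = 15.6*r + 1.66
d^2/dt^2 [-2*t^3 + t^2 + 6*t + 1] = 2 - 12*t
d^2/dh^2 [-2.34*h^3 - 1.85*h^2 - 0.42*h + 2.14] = -14.04*h - 3.7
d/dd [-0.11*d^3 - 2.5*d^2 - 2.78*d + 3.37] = -0.33*d^2 - 5.0*d - 2.78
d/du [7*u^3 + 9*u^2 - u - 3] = 21*u^2 + 18*u - 1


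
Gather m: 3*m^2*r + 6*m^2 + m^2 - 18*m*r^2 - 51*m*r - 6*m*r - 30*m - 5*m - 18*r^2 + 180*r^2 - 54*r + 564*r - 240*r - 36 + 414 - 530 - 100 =m^2*(3*r + 7) + m*(-18*r^2 - 57*r - 35) + 162*r^2 + 270*r - 252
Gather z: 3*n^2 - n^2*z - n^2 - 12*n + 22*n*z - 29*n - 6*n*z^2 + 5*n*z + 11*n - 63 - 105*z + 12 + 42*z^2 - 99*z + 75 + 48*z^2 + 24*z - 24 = 2*n^2 - 30*n + z^2*(90 - 6*n) + z*(-n^2 + 27*n - 180)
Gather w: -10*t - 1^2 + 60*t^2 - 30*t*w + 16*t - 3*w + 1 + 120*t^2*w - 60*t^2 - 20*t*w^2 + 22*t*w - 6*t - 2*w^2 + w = w^2*(-20*t - 2) + w*(120*t^2 - 8*t - 2)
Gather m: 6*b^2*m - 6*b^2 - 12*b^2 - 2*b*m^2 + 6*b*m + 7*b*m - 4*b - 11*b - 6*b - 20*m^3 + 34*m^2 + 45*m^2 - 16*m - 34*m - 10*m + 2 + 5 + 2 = -18*b^2 - 21*b - 20*m^3 + m^2*(79 - 2*b) + m*(6*b^2 + 13*b - 60) + 9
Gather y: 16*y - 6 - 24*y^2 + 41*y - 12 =-24*y^2 + 57*y - 18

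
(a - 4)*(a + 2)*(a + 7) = a^3 + 5*a^2 - 22*a - 56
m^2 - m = m*(m - 1)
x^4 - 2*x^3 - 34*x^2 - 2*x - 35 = (x - 7)*(x + 5)*(x - I)*(x + I)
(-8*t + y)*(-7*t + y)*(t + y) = 56*t^3 + 41*t^2*y - 14*t*y^2 + y^3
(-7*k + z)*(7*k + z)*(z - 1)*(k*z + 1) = -49*k^3*z^2 + 49*k^3*z - 49*k^2*z + 49*k^2 + k*z^4 - k*z^3 + z^3 - z^2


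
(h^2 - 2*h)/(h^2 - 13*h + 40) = h*(h - 2)/(h^2 - 13*h + 40)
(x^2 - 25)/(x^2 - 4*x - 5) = (x + 5)/(x + 1)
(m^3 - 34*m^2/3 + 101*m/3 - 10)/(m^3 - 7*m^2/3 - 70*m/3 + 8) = (m - 5)/(m + 4)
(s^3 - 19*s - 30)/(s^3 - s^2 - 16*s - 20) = (s + 3)/(s + 2)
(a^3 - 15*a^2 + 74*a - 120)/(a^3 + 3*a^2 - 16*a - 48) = (a^2 - 11*a + 30)/(a^2 + 7*a + 12)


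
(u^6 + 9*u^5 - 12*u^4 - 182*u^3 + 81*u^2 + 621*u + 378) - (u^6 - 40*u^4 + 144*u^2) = 9*u^5 + 28*u^4 - 182*u^3 - 63*u^2 + 621*u + 378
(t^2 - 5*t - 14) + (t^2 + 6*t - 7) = 2*t^2 + t - 21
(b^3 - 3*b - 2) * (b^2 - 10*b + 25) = b^5 - 10*b^4 + 22*b^3 + 28*b^2 - 55*b - 50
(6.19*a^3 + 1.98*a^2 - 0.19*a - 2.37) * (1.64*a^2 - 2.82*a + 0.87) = 10.1516*a^5 - 14.2086*a^4 - 0.5099*a^3 - 1.6284*a^2 + 6.5181*a - 2.0619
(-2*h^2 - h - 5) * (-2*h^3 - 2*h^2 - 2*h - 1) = 4*h^5 + 6*h^4 + 16*h^3 + 14*h^2 + 11*h + 5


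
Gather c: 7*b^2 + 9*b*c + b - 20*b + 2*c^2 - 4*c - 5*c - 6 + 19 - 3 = 7*b^2 - 19*b + 2*c^2 + c*(9*b - 9) + 10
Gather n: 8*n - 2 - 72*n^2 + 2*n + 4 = -72*n^2 + 10*n + 2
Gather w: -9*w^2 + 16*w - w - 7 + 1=-9*w^2 + 15*w - 6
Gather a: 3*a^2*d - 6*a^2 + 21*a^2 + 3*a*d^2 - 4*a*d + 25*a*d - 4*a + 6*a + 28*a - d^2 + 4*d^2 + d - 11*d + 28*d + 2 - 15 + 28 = a^2*(3*d + 15) + a*(3*d^2 + 21*d + 30) + 3*d^2 + 18*d + 15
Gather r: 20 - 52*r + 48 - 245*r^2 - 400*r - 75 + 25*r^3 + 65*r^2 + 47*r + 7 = 25*r^3 - 180*r^2 - 405*r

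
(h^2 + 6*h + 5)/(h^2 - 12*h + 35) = (h^2 + 6*h + 5)/(h^2 - 12*h + 35)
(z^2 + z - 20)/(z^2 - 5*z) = (z^2 + z - 20)/(z*(z - 5))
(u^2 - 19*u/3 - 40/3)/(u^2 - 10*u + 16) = (u + 5/3)/(u - 2)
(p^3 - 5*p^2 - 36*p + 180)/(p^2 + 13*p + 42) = (p^2 - 11*p + 30)/(p + 7)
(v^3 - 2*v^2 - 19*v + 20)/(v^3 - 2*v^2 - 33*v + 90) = (v^2 + 3*v - 4)/(v^2 + 3*v - 18)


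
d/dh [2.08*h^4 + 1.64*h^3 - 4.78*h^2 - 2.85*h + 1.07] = 8.32*h^3 + 4.92*h^2 - 9.56*h - 2.85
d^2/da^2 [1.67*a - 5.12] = 0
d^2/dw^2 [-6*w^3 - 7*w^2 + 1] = -36*w - 14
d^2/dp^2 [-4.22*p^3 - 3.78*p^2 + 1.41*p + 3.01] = -25.32*p - 7.56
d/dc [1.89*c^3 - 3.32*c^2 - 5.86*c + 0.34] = 5.67*c^2 - 6.64*c - 5.86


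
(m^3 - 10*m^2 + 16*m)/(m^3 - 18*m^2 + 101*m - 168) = m*(m - 2)/(m^2 - 10*m + 21)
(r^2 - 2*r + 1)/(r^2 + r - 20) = (r^2 - 2*r + 1)/(r^2 + r - 20)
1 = 1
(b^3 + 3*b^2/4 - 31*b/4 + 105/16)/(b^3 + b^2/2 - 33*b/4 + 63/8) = (4*b - 5)/(2*(2*b - 3))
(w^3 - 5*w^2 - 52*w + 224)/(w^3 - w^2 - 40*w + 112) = (w - 8)/(w - 4)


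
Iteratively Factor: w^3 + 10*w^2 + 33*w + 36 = (w + 3)*(w^2 + 7*w + 12) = (w + 3)^2*(w + 4)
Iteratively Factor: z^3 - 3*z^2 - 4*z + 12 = (z - 2)*(z^2 - z - 6) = (z - 3)*(z - 2)*(z + 2)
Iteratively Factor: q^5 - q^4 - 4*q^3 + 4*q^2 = (q)*(q^4 - q^3 - 4*q^2 + 4*q) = q^2*(q^3 - q^2 - 4*q + 4) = q^2*(q - 1)*(q^2 - 4) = q^2*(q - 2)*(q - 1)*(q + 2)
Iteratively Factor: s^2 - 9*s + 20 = (s - 5)*(s - 4)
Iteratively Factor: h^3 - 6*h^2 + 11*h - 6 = (h - 3)*(h^2 - 3*h + 2) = (h - 3)*(h - 2)*(h - 1)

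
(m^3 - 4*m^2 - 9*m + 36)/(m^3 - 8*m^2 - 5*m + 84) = (m - 3)/(m - 7)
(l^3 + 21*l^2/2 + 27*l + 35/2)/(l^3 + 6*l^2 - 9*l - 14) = (l + 5/2)/(l - 2)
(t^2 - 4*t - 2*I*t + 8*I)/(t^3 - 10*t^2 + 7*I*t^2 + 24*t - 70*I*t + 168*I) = (t - 2*I)/(t^2 + t*(-6 + 7*I) - 42*I)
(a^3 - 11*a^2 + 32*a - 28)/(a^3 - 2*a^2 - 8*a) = (-a^3 + 11*a^2 - 32*a + 28)/(a*(-a^2 + 2*a + 8))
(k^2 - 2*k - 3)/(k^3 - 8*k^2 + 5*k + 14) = (k - 3)/(k^2 - 9*k + 14)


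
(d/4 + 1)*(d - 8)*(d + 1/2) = d^3/4 - 7*d^2/8 - 17*d/2 - 4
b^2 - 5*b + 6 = (b - 3)*(b - 2)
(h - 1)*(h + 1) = h^2 - 1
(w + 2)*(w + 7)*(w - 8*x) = w^3 - 8*w^2*x + 9*w^2 - 72*w*x + 14*w - 112*x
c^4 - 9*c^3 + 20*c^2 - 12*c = c*(c - 6)*(c - 2)*(c - 1)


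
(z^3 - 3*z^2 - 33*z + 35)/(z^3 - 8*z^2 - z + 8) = (z^2 - 2*z - 35)/(z^2 - 7*z - 8)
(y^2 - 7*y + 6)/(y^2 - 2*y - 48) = (-y^2 + 7*y - 6)/(-y^2 + 2*y + 48)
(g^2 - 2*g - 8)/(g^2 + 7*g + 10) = (g - 4)/(g + 5)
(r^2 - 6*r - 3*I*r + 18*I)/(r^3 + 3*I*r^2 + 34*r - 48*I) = (r - 6)/(r^2 + 6*I*r + 16)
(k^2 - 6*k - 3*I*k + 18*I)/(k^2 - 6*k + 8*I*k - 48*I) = (k - 3*I)/(k + 8*I)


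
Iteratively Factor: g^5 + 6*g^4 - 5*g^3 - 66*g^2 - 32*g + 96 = (g - 1)*(g^4 + 7*g^3 + 2*g^2 - 64*g - 96) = (g - 3)*(g - 1)*(g^3 + 10*g^2 + 32*g + 32) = (g - 3)*(g - 1)*(g + 2)*(g^2 + 8*g + 16) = (g - 3)*(g - 1)*(g + 2)*(g + 4)*(g + 4)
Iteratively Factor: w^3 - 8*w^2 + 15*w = (w - 3)*(w^2 - 5*w) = w*(w - 3)*(w - 5)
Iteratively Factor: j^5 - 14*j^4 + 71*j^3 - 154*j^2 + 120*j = (j)*(j^4 - 14*j^3 + 71*j^2 - 154*j + 120) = j*(j - 4)*(j^3 - 10*j^2 + 31*j - 30) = j*(j - 4)*(j - 3)*(j^2 - 7*j + 10) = j*(j - 4)*(j - 3)*(j - 2)*(j - 5)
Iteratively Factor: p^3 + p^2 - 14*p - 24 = (p - 4)*(p^2 + 5*p + 6) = (p - 4)*(p + 2)*(p + 3)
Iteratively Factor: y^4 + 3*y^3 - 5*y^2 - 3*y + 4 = (y + 1)*(y^3 + 2*y^2 - 7*y + 4) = (y - 1)*(y + 1)*(y^2 + 3*y - 4) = (y - 1)*(y + 1)*(y + 4)*(y - 1)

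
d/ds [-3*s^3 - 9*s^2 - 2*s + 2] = -9*s^2 - 18*s - 2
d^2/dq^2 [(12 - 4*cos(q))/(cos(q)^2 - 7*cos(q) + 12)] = 4*(cos(q)^2 + 4*cos(q) - 2)/(cos(q) - 4)^3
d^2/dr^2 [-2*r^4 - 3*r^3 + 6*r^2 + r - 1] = -24*r^2 - 18*r + 12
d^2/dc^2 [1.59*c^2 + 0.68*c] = 3.18000000000000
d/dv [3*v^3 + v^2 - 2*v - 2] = 9*v^2 + 2*v - 2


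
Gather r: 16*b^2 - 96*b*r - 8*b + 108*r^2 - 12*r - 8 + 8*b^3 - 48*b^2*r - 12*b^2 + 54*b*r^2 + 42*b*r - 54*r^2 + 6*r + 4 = 8*b^3 + 4*b^2 - 8*b + r^2*(54*b + 54) + r*(-48*b^2 - 54*b - 6) - 4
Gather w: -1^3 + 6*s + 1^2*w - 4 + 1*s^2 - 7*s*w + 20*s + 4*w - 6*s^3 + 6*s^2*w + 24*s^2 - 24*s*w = -6*s^3 + 25*s^2 + 26*s + w*(6*s^2 - 31*s + 5) - 5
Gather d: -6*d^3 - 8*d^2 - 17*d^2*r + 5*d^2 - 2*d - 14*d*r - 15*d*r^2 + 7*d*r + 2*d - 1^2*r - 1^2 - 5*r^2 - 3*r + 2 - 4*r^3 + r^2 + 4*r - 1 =-6*d^3 + d^2*(-17*r - 3) + d*(-15*r^2 - 7*r) - 4*r^3 - 4*r^2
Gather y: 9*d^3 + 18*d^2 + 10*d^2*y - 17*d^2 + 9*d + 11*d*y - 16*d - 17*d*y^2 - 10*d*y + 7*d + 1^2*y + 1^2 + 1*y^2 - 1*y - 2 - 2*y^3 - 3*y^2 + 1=9*d^3 + d^2 - 2*y^3 + y^2*(-17*d - 2) + y*(10*d^2 + d)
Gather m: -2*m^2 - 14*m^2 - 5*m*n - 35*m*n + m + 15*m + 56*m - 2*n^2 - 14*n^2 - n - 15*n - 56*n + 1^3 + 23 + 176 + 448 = -16*m^2 + m*(72 - 40*n) - 16*n^2 - 72*n + 648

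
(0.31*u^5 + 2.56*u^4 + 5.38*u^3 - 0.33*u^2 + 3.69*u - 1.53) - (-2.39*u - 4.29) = 0.31*u^5 + 2.56*u^4 + 5.38*u^3 - 0.33*u^2 + 6.08*u + 2.76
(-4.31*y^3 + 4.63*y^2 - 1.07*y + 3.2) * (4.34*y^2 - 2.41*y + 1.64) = -18.7054*y^5 + 30.4813*y^4 - 22.8705*y^3 + 24.0599*y^2 - 9.4668*y + 5.248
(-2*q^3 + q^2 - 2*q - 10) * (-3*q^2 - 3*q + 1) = 6*q^5 + 3*q^4 + q^3 + 37*q^2 + 28*q - 10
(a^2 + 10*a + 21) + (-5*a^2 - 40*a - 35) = -4*a^2 - 30*a - 14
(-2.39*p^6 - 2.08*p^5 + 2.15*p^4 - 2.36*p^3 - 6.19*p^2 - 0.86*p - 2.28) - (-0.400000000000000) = -2.39*p^6 - 2.08*p^5 + 2.15*p^4 - 2.36*p^3 - 6.19*p^2 - 0.86*p - 1.88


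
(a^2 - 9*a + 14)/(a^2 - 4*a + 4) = (a - 7)/(a - 2)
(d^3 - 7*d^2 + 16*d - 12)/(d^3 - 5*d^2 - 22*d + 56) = (d^2 - 5*d + 6)/(d^2 - 3*d - 28)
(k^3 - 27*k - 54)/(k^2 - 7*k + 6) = (k^2 + 6*k + 9)/(k - 1)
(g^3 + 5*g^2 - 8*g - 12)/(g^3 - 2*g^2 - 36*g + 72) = (g + 1)/(g - 6)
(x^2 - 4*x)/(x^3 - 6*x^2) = (x - 4)/(x*(x - 6))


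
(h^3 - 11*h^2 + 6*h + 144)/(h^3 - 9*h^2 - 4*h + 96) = (h - 6)/(h - 4)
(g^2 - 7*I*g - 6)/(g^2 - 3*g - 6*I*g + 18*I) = (g - I)/(g - 3)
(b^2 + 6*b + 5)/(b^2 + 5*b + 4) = (b + 5)/(b + 4)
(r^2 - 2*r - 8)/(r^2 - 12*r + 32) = (r + 2)/(r - 8)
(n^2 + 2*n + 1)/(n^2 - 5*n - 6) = (n + 1)/(n - 6)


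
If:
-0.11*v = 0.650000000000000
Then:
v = -5.91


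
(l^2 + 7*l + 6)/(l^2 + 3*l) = (l^2 + 7*l + 6)/(l*(l + 3))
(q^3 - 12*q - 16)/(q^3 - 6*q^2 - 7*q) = (-q^3 + 12*q + 16)/(q*(-q^2 + 6*q + 7))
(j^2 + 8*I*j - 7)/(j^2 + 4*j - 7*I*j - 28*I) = (j^2 + 8*I*j - 7)/(j^2 + j*(4 - 7*I) - 28*I)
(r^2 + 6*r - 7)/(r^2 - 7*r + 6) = (r + 7)/(r - 6)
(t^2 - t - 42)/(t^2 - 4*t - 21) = (t + 6)/(t + 3)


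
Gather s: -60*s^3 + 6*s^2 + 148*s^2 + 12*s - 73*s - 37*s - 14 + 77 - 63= -60*s^3 + 154*s^2 - 98*s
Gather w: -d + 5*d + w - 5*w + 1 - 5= 4*d - 4*w - 4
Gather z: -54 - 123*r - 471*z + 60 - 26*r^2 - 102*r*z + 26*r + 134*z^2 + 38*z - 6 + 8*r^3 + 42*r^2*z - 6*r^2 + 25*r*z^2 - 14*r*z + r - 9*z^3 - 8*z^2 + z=8*r^3 - 32*r^2 - 96*r - 9*z^3 + z^2*(25*r + 126) + z*(42*r^2 - 116*r - 432)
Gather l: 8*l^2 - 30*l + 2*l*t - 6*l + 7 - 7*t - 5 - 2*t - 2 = 8*l^2 + l*(2*t - 36) - 9*t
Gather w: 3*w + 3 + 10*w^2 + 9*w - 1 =10*w^2 + 12*w + 2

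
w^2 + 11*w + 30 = (w + 5)*(w + 6)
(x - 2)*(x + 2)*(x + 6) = x^3 + 6*x^2 - 4*x - 24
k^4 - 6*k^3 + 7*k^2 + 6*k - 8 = (k - 4)*(k - 2)*(k - 1)*(k + 1)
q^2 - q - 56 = (q - 8)*(q + 7)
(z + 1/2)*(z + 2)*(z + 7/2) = z^3 + 6*z^2 + 39*z/4 + 7/2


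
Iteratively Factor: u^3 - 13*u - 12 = (u + 1)*(u^2 - u - 12) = (u - 4)*(u + 1)*(u + 3)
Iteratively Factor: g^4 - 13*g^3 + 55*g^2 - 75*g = (g - 3)*(g^3 - 10*g^2 + 25*g) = g*(g - 3)*(g^2 - 10*g + 25) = g*(g - 5)*(g - 3)*(g - 5)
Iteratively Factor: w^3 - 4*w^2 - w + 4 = (w - 4)*(w^2 - 1) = (w - 4)*(w + 1)*(w - 1)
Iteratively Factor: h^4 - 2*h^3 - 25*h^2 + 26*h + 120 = (h + 2)*(h^3 - 4*h^2 - 17*h + 60) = (h + 2)*(h + 4)*(h^2 - 8*h + 15) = (h - 3)*(h + 2)*(h + 4)*(h - 5)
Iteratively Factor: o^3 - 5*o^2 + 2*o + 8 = (o - 2)*(o^2 - 3*o - 4) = (o - 4)*(o - 2)*(o + 1)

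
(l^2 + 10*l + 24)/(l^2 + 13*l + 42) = (l + 4)/(l + 7)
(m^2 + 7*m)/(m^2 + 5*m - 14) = m/(m - 2)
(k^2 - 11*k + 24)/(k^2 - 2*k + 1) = (k^2 - 11*k + 24)/(k^2 - 2*k + 1)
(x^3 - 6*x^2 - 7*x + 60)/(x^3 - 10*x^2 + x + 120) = (x - 4)/(x - 8)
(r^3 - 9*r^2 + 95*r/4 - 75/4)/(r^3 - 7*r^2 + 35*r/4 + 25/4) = (2*r - 3)/(2*r + 1)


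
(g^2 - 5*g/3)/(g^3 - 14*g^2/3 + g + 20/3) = g/(g^2 - 3*g - 4)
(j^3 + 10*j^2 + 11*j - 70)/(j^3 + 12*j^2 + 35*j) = (j - 2)/j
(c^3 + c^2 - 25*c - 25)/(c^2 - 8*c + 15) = (c^2 + 6*c + 5)/(c - 3)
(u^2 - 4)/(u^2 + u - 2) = (u - 2)/(u - 1)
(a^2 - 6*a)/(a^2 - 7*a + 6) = a/(a - 1)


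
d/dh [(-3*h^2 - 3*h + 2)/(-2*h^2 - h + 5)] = (-3*h^2 - 22*h - 13)/(4*h^4 + 4*h^3 - 19*h^2 - 10*h + 25)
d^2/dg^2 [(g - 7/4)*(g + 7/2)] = 2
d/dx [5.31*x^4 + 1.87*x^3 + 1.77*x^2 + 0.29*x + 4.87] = 21.24*x^3 + 5.61*x^2 + 3.54*x + 0.29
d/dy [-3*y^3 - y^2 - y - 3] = -9*y^2 - 2*y - 1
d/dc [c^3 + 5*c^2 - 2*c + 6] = 3*c^2 + 10*c - 2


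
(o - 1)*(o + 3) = o^2 + 2*o - 3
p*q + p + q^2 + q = (p + q)*(q + 1)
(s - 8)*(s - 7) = s^2 - 15*s + 56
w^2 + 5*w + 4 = (w + 1)*(w + 4)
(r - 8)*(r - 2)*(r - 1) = r^3 - 11*r^2 + 26*r - 16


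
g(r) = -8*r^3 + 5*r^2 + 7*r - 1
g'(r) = -24*r^2 + 10*r + 7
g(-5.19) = 1215.74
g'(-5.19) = -691.37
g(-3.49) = 375.54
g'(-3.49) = -320.22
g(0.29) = 1.26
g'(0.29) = 7.88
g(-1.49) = 26.13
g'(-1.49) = -61.18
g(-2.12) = 82.86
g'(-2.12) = -122.07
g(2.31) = -56.76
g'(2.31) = -97.97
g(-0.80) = 0.70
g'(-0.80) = -16.36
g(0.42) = 2.23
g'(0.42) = 6.97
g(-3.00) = 239.00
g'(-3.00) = -239.00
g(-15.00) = 28019.00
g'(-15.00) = -5543.00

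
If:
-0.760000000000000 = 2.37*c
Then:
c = -0.32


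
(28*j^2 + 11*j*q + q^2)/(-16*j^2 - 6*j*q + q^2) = (28*j^2 + 11*j*q + q^2)/(-16*j^2 - 6*j*q + q^2)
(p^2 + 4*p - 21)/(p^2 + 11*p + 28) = (p - 3)/(p + 4)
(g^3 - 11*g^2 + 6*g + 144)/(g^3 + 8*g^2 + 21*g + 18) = (g^2 - 14*g + 48)/(g^2 + 5*g + 6)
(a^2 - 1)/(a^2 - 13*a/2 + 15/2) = 2*(a^2 - 1)/(2*a^2 - 13*a + 15)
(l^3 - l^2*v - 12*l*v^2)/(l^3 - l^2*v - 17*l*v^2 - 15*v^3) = l*(-l + 4*v)/(-l^2 + 4*l*v + 5*v^2)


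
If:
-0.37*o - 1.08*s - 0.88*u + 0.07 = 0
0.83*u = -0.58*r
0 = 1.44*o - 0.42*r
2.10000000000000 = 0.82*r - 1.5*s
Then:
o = 5.53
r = 18.97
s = 8.97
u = -13.26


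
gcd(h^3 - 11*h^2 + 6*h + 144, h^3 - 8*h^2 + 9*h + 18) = h - 6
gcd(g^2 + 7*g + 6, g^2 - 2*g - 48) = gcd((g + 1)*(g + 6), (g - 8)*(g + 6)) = g + 6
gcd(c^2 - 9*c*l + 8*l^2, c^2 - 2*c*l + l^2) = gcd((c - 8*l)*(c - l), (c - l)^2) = c - l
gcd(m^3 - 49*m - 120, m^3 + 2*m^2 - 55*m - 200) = m^2 - 3*m - 40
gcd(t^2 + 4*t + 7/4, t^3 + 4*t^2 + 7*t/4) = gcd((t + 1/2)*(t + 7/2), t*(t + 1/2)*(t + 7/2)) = t^2 + 4*t + 7/4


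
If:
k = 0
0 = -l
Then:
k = 0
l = 0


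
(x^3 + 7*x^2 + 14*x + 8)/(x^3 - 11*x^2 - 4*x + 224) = (x^2 + 3*x + 2)/(x^2 - 15*x + 56)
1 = 1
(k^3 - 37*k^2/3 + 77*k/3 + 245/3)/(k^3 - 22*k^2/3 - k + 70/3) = (k - 7)/(k - 2)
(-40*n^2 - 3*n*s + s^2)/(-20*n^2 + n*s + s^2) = (-8*n + s)/(-4*n + s)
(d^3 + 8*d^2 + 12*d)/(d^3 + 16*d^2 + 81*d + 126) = d*(d + 2)/(d^2 + 10*d + 21)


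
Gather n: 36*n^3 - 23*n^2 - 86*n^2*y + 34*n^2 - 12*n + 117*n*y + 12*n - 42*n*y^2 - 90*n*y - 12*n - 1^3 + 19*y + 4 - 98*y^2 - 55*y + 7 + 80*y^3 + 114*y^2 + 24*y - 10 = 36*n^3 + n^2*(11 - 86*y) + n*(-42*y^2 + 27*y - 12) + 80*y^3 + 16*y^2 - 12*y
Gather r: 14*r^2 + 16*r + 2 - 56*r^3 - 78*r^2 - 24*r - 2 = -56*r^3 - 64*r^2 - 8*r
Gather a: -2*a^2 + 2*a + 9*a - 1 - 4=-2*a^2 + 11*a - 5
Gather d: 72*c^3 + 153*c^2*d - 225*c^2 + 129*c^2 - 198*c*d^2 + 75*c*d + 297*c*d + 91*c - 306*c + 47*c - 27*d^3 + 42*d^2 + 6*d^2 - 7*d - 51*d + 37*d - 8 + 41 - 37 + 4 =72*c^3 - 96*c^2 - 168*c - 27*d^3 + d^2*(48 - 198*c) + d*(153*c^2 + 372*c - 21)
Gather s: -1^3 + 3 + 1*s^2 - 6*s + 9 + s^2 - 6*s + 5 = 2*s^2 - 12*s + 16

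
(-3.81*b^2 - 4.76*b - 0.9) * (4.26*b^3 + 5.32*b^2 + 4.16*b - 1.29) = -16.2306*b^5 - 40.5468*b^4 - 45.0068*b^3 - 19.6747*b^2 + 2.3964*b + 1.161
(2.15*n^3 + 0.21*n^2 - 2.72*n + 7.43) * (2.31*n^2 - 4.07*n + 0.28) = 4.9665*n^5 - 8.2654*n^4 - 6.5359*n^3 + 28.2925*n^2 - 31.0017*n + 2.0804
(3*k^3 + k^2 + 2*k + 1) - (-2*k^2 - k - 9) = 3*k^3 + 3*k^2 + 3*k + 10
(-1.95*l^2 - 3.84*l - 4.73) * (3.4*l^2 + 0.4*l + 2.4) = -6.63*l^4 - 13.836*l^3 - 22.298*l^2 - 11.108*l - 11.352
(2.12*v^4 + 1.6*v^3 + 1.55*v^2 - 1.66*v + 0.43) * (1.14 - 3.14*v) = -6.6568*v^5 - 2.6072*v^4 - 3.043*v^3 + 6.9794*v^2 - 3.2426*v + 0.4902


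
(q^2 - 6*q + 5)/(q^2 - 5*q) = (q - 1)/q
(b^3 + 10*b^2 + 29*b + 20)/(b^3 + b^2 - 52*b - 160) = (b + 1)/(b - 8)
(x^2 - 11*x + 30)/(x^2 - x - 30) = (x - 5)/(x + 5)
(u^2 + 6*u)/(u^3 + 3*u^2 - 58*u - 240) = u/(u^2 - 3*u - 40)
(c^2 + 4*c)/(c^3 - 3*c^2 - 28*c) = 1/(c - 7)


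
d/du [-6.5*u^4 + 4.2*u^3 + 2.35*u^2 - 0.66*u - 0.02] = -26.0*u^3 + 12.6*u^2 + 4.7*u - 0.66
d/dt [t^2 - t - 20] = 2*t - 1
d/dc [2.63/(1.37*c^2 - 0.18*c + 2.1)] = (0.4734 - 7.2062*c)/(1.37*c^2 - 0.18*c + 2.1)^2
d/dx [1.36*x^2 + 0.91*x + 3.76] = 2.72*x + 0.91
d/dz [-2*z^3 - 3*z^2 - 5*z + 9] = -6*z^2 - 6*z - 5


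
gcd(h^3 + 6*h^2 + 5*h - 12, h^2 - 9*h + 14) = 1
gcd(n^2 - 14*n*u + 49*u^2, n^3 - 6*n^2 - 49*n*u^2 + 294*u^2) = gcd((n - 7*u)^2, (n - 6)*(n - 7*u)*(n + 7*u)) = -n + 7*u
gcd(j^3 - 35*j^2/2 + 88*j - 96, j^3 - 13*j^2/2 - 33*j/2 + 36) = j^2 - 19*j/2 + 12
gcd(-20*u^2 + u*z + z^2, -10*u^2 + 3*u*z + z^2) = 5*u + z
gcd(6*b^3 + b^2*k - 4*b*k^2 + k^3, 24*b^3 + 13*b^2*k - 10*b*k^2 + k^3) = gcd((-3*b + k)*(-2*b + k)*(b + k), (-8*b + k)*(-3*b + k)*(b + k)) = 3*b^2 + 2*b*k - k^2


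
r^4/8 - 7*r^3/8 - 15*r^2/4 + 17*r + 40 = (r/4 + 1)*(r/2 + 1)*(r - 8)*(r - 5)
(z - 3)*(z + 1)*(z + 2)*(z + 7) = z^4 + 7*z^3 - 7*z^2 - 55*z - 42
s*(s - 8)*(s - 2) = s^3 - 10*s^2 + 16*s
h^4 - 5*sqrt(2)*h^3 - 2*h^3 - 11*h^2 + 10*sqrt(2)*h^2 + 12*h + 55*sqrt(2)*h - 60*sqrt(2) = (h - 4)*(h - 1)*(h + 3)*(h - 5*sqrt(2))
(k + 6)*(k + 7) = k^2 + 13*k + 42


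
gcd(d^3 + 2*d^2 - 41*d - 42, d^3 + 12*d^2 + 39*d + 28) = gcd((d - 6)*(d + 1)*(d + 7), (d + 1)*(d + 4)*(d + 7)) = d^2 + 8*d + 7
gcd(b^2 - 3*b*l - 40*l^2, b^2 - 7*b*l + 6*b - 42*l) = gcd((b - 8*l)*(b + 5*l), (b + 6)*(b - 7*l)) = 1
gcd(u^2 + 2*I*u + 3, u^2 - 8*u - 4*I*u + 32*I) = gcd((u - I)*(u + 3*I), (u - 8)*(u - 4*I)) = 1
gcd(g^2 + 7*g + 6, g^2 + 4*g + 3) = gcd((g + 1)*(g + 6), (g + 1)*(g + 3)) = g + 1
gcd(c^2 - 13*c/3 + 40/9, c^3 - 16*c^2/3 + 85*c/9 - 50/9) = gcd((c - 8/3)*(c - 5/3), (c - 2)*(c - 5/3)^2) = c - 5/3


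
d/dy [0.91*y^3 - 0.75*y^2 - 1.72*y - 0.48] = 2.73*y^2 - 1.5*y - 1.72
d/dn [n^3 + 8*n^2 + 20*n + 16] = 3*n^2 + 16*n + 20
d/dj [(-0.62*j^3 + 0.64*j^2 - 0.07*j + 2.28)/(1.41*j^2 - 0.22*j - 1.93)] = (-0.8742*j^4 + 0.2728*j^3 + 3.5477*j^2 - 8.9*j + 0.6367)/(1.9881*j^4 - 0.6204*j^3 - 5.3942*j^2 + 0.8492*j + 3.7249)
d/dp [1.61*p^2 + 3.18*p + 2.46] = 3.22*p + 3.18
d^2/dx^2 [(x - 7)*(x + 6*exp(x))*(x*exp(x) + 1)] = x^3*exp(x) + 24*x^2*exp(2*x) - x^2*exp(x) - 120*x*exp(2*x) - 16*x*exp(x) - 156*exp(2*x) - 44*exp(x) + 2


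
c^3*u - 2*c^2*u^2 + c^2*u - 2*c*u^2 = c*(c - 2*u)*(c*u + u)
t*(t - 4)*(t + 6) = t^3 + 2*t^2 - 24*t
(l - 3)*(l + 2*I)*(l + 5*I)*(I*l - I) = I*l^4 - 7*l^3 - 4*I*l^3 + 28*l^2 - 7*I*l^2 - 21*l + 40*I*l - 30*I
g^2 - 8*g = g*(g - 8)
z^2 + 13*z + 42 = (z + 6)*(z + 7)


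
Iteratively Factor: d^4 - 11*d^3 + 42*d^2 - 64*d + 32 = (d - 2)*(d^3 - 9*d^2 + 24*d - 16) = (d - 4)*(d - 2)*(d^2 - 5*d + 4) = (d - 4)*(d - 2)*(d - 1)*(d - 4)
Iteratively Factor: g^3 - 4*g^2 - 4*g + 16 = (g + 2)*(g^2 - 6*g + 8) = (g - 2)*(g + 2)*(g - 4)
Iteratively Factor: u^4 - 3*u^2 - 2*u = (u + 1)*(u^3 - u^2 - 2*u) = (u + 1)^2*(u^2 - 2*u) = u*(u + 1)^2*(u - 2)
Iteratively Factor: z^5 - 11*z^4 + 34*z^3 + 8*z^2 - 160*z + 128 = (z - 4)*(z^4 - 7*z^3 + 6*z^2 + 32*z - 32) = (z - 4)*(z + 2)*(z^3 - 9*z^2 + 24*z - 16) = (z - 4)^2*(z + 2)*(z^2 - 5*z + 4) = (z - 4)^2*(z - 1)*(z + 2)*(z - 4)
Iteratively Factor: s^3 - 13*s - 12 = (s - 4)*(s^2 + 4*s + 3) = (s - 4)*(s + 1)*(s + 3)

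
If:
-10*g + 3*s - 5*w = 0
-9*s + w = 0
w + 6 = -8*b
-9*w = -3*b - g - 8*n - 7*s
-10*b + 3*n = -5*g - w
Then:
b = -462/1061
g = 1246/1061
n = -8180/3183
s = -890/3183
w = -2670/1061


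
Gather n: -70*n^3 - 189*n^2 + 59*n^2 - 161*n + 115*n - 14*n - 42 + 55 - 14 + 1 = -70*n^3 - 130*n^2 - 60*n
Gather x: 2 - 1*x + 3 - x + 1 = 6 - 2*x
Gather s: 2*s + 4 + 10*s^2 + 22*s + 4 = 10*s^2 + 24*s + 8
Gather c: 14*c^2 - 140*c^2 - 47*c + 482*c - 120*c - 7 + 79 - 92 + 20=-126*c^2 + 315*c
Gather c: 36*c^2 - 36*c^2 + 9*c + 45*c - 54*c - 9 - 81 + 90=0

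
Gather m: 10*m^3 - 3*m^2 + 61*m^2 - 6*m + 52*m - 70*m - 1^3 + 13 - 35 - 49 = 10*m^3 + 58*m^2 - 24*m - 72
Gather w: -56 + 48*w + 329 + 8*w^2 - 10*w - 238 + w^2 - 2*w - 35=9*w^2 + 36*w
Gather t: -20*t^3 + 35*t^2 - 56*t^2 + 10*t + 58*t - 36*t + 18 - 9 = -20*t^3 - 21*t^2 + 32*t + 9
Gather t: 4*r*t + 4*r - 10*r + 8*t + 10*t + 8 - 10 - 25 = -6*r + t*(4*r + 18) - 27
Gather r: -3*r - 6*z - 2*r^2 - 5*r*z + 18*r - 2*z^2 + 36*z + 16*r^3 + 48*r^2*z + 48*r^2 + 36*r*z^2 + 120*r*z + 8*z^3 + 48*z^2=16*r^3 + r^2*(48*z + 46) + r*(36*z^2 + 115*z + 15) + 8*z^3 + 46*z^2 + 30*z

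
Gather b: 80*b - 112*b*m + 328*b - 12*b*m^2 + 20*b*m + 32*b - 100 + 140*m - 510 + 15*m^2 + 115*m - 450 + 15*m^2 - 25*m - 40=b*(-12*m^2 - 92*m + 440) + 30*m^2 + 230*m - 1100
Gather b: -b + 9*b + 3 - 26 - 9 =8*b - 32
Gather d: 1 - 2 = -1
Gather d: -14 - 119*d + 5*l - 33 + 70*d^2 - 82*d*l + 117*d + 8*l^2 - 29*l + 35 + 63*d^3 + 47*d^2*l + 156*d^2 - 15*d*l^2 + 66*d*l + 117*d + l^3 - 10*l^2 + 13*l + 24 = 63*d^3 + d^2*(47*l + 226) + d*(-15*l^2 - 16*l + 115) + l^3 - 2*l^2 - 11*l + 12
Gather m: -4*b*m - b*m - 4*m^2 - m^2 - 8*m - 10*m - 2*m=-5*m^2 + m*(-5*b - 20)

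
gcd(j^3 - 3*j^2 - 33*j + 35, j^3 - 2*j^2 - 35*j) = j^2 - 2*j - 35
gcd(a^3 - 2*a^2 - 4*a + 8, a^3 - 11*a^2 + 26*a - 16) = a - 2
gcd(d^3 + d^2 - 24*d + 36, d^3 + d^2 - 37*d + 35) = 1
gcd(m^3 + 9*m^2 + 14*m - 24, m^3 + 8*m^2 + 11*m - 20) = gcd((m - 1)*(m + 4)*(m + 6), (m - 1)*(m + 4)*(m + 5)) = m^2 + 3*m - 4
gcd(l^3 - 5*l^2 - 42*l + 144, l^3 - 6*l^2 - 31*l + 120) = l^2 - 11*l + 24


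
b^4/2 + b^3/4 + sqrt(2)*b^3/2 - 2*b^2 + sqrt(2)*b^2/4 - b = b*(b/2 + sqrt(2))*(b + 1/2)*(b - sqrt(2))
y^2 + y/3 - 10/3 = (y - 5/3)*(y + 2)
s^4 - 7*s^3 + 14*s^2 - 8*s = s*(s - 4)*(s - 2)*(s - 1)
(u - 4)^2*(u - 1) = u^3 - 9*u^2 + 24*u - 16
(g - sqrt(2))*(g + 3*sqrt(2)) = g^2 + 2*sqrt(2)*g - 6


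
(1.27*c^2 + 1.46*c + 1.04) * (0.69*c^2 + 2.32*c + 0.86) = 0.8763*c^4 + 3.9538*c^3 + 5.197*c^2 + 3.6684*c + 0.8944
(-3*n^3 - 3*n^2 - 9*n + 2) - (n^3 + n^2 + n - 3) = -4*n^3 - 4*n^2 - 10*n + 5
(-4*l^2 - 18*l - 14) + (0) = -4*l^2 - 18*l - 14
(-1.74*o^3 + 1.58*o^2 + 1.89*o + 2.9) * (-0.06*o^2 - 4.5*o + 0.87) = 0.1044*o^5 + 7.7352*o^4 - 8.7372*o^3 - 7.3044*o^2 - 11.4057*o + 2.523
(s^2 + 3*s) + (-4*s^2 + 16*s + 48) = -3*s^2 + 19*s + 48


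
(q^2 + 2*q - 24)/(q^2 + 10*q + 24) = (q - 4)/(q + 4)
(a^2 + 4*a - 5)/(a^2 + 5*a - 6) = (a + 5)/(a + 6)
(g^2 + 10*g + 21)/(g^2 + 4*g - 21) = (g + 3)/(g - 3)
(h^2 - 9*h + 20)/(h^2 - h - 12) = (h - 5)/(h + 3)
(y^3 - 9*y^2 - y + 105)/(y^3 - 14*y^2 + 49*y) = (y^2 - 2*y - 15)/(y*(y - 7))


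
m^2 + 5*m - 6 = (m - 1)*(m + 6)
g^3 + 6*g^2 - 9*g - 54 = (g - 3)*(g + 3)*(g + 6)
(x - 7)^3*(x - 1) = x^4 - 22*x^3 + 168*x^2 - 490*x + 343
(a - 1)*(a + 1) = a^2 - 1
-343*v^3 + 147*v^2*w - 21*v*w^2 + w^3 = (-7*v + w)^3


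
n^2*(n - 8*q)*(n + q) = n^4 - 7*n^3*q - 8*n^2*q^2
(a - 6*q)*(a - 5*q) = a^2 - 11*a*q + 30*q^2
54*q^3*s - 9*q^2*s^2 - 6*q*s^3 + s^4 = s*(-6*q + s)*(-3*q + s)*(3*q + s)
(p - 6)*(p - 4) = p^2 - 10*p + 24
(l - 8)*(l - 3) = l^2 - 11*l + 24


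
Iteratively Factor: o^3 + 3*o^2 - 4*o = (o - 1)*(o^2 + 4*o) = (o - 1)*(o + 4)*(o)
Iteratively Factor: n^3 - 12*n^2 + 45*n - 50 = (n - 5)*(n^2 - 7*n + 10) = (n - 5)^2*(n - 2)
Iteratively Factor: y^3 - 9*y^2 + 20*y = (y - 5)*(y^2 - 4*y) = (y - 5)*(y - 4)*(y)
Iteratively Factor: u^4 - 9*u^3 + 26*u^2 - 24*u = (u - 2)*(u^3 - 7*u^2 + 12*u) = (u - 3)*(u - 2)*(u^2 - 4*u) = u*(u - 3)*(u - 2)*(u - 4)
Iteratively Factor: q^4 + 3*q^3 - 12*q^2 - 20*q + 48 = (q - 2)*(q^3 + 5*q^2 - 2*q - 24) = (q - 2)*(q + 4)*(q^2 + q - 6) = (q - 2)^2*(q + 4)*(q + 3)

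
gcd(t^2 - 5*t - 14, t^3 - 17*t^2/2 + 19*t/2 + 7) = t - 7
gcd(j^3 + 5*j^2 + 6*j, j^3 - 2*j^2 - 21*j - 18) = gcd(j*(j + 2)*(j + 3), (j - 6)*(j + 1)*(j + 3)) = j + 3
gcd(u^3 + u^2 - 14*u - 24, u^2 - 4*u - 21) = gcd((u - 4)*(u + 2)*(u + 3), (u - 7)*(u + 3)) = u + 3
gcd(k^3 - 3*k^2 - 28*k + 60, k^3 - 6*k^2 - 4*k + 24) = k^2 - 8*k + 12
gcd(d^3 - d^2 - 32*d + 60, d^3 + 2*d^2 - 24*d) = d + 6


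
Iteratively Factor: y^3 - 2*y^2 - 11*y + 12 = (y + 3)*(y^2 - 5*y + 4) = (y - 1)*(y + 3)*(y - 4)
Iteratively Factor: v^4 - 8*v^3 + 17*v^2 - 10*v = (v - 5)*(v^3 - 3*v^2 + 2*v) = (v - 5)*(v - 1)*(v^2 - 2*v) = v*(v - 5)*(v - 1)*(v - 2)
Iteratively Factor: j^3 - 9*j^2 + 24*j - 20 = (j - 5)*(j^2 - 4*j + 4) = (j - 5)*(j - 2)*(j - 2)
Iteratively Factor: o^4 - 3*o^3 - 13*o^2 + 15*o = (o)*(o^3 - 3*o^2 - 13*o + 15) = o*(o - 5)*(o^2 + 2*o - 3) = o*(o - 5)*(o - 1)*(o + 3)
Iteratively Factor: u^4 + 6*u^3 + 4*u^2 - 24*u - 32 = (u + 2)*(u^3 + 4*u^2 - 4*u - 16) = (u + 2)*(u + 4)*(u^2 - 4) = (u + 2)^2*(u + 4)*(u - 2)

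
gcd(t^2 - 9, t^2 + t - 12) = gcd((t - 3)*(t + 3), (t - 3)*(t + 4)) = t - 3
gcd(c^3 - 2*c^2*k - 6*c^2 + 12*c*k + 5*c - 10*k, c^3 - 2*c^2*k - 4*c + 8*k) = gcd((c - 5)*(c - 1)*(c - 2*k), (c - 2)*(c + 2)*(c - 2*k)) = c - 2*k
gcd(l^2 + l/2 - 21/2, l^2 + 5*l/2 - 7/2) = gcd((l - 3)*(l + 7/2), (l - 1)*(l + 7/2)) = l + 7/2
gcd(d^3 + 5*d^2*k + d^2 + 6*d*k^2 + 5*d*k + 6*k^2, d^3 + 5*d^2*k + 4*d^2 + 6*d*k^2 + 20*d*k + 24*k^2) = d^2 + 5*d*k + 6*k^2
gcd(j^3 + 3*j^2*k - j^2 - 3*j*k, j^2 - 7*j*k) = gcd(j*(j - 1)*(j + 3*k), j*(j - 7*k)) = j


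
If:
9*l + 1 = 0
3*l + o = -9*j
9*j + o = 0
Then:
No Solution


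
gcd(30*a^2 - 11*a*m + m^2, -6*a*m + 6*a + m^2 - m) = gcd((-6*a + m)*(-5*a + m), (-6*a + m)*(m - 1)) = 6*a - m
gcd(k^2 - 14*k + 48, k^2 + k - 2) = 1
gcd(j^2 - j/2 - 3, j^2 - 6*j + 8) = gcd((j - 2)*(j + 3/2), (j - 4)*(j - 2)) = j - 2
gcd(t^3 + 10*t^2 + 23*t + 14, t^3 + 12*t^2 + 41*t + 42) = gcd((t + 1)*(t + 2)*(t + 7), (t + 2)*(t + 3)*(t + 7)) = t^2 + 9*t + 14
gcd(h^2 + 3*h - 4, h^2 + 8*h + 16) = h + 4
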